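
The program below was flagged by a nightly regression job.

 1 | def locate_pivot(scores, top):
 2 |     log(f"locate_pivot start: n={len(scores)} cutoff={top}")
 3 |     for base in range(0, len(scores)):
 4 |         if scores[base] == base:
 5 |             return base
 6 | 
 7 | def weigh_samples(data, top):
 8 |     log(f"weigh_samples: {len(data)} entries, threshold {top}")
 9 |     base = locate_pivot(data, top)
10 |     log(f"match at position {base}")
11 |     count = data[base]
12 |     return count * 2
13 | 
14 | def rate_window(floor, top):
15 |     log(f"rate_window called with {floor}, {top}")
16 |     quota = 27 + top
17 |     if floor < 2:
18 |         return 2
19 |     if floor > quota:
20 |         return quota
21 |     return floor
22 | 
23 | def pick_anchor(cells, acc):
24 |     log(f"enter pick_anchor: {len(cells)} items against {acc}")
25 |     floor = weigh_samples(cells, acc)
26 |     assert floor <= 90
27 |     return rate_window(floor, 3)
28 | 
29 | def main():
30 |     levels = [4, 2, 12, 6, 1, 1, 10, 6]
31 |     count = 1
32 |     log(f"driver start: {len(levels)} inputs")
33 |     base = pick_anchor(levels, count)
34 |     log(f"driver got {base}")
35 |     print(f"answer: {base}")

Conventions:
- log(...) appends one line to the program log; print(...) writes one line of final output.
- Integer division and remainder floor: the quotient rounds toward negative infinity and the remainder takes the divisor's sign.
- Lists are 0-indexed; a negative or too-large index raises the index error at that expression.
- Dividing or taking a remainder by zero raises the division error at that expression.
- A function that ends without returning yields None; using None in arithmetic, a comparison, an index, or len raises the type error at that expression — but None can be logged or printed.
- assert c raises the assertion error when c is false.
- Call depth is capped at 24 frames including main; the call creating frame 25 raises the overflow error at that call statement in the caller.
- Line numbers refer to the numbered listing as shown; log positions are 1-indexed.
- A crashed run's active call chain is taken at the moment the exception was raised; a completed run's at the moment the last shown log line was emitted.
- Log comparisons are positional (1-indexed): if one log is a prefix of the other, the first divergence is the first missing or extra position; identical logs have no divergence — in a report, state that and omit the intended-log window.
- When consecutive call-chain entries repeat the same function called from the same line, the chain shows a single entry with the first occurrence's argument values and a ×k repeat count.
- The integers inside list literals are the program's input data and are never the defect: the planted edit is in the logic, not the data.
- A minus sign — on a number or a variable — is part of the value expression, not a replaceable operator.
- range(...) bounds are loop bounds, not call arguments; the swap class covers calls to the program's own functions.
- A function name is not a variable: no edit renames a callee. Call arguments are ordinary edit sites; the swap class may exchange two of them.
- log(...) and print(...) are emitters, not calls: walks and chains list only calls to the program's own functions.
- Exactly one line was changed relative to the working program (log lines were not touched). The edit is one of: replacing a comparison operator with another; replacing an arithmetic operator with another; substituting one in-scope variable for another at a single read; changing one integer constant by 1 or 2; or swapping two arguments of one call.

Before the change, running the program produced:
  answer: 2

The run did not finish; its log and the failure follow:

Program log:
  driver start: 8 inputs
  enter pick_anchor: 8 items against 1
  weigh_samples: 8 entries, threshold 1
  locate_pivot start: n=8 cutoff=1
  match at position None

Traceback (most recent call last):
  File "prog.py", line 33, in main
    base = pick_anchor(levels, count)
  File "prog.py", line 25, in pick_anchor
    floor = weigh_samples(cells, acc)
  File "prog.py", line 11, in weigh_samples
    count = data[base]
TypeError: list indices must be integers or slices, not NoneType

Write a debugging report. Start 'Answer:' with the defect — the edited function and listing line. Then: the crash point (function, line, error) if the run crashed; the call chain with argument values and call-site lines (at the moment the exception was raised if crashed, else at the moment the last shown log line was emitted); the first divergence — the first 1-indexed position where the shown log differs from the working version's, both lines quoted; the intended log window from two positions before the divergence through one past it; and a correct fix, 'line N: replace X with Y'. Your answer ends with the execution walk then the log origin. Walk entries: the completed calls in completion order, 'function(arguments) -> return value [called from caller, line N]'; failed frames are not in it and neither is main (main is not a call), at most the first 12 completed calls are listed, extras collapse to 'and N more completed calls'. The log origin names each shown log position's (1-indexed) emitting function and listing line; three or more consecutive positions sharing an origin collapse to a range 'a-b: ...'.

Answer: the defect is in locate_pivot at line 4.
Key fact: At log position 5 the runs split — shown 'match at position None', but the working version logs 'match at position 4'.
Crash: weigh_samples, line 11, TypeError.
Call chain: main -> pick_anchor([4, 2, 12, 6, 1, 1, 10, 6], 1) (called at line 33) -> weigh_samples([4, 2, 12, 6, 1, 1, 10, 6], 1) (called at line 25).
First divergence: position 5; shown 'match at position None' vs intended 'match at position 4'.
Intended log window:
  3: weigh_samples: 8 entries, threshold 1
  4: locate_pivot start: n=8 cutoff=1
  5: match at position 4
  6: rate_window called with 2, 3
Execution walk:
  locate_pivot([4, 2, 12, 6, 1, 1, 10, 6], 1) -> None  [called from weigh_samples, line 9]
Log line origins:
  1: logged in main at line 32
  2: logged in pick_anchor at line 24
  3: logged in weigh_samples at line 8
  4: logged in locate_pivot at line 2
  5: logged in weigh_samples at line 10
A correct fix: line 4: replace `scores[base] == base` with `scores[base] == top`.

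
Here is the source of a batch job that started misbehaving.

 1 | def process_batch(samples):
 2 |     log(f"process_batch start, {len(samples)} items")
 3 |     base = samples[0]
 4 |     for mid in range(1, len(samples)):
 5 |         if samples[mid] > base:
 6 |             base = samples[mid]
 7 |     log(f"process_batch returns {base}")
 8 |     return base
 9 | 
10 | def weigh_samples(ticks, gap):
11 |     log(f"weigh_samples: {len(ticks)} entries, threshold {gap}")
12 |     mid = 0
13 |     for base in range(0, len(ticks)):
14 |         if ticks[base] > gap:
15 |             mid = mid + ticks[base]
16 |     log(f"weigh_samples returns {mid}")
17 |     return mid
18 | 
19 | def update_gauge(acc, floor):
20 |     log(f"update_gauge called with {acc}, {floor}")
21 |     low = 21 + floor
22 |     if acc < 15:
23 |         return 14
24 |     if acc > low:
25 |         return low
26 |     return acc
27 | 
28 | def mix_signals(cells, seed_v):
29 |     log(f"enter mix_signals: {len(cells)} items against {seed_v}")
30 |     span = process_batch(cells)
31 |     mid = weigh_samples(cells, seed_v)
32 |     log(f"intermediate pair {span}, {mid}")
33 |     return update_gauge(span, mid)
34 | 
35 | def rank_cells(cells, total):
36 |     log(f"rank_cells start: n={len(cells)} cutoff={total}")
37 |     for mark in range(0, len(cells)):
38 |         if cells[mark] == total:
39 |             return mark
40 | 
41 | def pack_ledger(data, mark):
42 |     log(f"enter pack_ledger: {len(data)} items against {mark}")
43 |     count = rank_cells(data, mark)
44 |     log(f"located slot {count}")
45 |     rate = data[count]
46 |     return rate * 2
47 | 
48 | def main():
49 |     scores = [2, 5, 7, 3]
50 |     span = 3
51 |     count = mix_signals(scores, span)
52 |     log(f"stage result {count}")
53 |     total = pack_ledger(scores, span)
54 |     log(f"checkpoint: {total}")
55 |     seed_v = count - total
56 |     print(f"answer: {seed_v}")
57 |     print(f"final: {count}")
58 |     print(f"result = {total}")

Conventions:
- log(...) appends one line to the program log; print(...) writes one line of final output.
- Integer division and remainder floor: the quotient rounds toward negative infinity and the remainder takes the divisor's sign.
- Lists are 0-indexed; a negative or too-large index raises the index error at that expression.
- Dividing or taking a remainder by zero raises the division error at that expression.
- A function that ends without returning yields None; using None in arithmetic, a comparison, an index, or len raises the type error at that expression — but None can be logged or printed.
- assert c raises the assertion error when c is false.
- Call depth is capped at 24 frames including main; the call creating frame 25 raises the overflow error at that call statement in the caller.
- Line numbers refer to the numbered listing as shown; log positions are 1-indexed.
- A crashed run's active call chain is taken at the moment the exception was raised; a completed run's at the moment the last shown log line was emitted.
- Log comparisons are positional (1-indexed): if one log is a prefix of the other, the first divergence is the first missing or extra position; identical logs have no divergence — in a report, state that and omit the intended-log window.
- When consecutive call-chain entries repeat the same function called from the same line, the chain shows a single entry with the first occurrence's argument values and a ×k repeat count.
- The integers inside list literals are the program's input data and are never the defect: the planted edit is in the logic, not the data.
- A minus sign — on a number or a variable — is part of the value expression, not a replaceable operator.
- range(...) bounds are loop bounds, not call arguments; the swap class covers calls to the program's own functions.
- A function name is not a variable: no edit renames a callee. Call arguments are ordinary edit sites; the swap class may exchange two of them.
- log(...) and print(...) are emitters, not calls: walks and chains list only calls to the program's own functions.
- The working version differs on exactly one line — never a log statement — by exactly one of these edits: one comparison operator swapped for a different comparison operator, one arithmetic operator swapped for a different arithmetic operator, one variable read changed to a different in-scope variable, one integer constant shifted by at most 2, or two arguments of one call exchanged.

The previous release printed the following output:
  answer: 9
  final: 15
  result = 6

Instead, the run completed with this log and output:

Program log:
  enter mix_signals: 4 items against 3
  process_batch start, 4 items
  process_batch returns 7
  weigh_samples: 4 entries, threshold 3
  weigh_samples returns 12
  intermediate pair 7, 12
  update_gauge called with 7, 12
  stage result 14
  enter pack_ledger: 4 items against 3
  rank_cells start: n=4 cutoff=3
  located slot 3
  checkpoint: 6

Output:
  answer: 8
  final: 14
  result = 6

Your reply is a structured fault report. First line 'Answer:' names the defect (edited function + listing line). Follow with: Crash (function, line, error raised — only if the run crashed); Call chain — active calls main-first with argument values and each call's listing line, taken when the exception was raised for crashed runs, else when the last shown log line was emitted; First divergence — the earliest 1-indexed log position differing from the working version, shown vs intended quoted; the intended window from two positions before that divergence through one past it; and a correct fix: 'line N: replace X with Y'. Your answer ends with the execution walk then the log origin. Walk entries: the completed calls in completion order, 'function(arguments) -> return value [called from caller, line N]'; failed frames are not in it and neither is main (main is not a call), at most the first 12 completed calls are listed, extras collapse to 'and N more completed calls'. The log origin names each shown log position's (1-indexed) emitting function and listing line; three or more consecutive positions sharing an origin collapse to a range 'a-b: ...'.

Answer: the defect is in update_gauge at line 23.
Key fact: The log first diverges at position 8: the faulty run prints 'stage result 14' where the working version prints 'stage result 15'.
Call chain: main.
First divergence: position 8; shown 'stage result 14' vs intended 'stage result 15'.
Intended log window:
  6: intermediate pair 7, 12
  7: update_gauge called with 7, 12
  8: stage result 15
  9: enter pack_ledger: 4 items against 3
Execution walk:
  process_batch([2, 5, 7, 3]) -> 7  [called from mix_signals, line 30]
  weigh_samples([2, 5, 7, 3], 3) -> 12  [called from mix_signals, line 31]
  update_gauge(7, 12) -> 14  [called from mix_signals, line 33]
  mix_signals([2, 5, 7, 3], 3) -> 14  [called from main, line 51]
  rank_cells([2, 5, 7, 3], 3) -> 3  [called from pack_ledger, line 43]
  pack_ledger([2, 5, 7, 3], 3) -> 6  [called from main, line 53]
Log origins:
  1: emitted by mix_signals (line 29)
  2: emitted by process_batch (line 2)
  3: emitted by process_batch (line 7)
  4: emitted by weigh_samples (line 11)
  5: emitted by weigh_samples (line 16)
  6: emitted by mix_signals (line 32)
  7: emitted by update_gauge (line 20)
  8: emitted by main (line 52)
  9: emitted by pack_ledger (line 42)
  10: emitted by rank_cells (line 36)
  11: emitted by pack_ledger (line 44)
  12: emitted by main (line 54)
A correct fix: line 23: replace `14` with `15`.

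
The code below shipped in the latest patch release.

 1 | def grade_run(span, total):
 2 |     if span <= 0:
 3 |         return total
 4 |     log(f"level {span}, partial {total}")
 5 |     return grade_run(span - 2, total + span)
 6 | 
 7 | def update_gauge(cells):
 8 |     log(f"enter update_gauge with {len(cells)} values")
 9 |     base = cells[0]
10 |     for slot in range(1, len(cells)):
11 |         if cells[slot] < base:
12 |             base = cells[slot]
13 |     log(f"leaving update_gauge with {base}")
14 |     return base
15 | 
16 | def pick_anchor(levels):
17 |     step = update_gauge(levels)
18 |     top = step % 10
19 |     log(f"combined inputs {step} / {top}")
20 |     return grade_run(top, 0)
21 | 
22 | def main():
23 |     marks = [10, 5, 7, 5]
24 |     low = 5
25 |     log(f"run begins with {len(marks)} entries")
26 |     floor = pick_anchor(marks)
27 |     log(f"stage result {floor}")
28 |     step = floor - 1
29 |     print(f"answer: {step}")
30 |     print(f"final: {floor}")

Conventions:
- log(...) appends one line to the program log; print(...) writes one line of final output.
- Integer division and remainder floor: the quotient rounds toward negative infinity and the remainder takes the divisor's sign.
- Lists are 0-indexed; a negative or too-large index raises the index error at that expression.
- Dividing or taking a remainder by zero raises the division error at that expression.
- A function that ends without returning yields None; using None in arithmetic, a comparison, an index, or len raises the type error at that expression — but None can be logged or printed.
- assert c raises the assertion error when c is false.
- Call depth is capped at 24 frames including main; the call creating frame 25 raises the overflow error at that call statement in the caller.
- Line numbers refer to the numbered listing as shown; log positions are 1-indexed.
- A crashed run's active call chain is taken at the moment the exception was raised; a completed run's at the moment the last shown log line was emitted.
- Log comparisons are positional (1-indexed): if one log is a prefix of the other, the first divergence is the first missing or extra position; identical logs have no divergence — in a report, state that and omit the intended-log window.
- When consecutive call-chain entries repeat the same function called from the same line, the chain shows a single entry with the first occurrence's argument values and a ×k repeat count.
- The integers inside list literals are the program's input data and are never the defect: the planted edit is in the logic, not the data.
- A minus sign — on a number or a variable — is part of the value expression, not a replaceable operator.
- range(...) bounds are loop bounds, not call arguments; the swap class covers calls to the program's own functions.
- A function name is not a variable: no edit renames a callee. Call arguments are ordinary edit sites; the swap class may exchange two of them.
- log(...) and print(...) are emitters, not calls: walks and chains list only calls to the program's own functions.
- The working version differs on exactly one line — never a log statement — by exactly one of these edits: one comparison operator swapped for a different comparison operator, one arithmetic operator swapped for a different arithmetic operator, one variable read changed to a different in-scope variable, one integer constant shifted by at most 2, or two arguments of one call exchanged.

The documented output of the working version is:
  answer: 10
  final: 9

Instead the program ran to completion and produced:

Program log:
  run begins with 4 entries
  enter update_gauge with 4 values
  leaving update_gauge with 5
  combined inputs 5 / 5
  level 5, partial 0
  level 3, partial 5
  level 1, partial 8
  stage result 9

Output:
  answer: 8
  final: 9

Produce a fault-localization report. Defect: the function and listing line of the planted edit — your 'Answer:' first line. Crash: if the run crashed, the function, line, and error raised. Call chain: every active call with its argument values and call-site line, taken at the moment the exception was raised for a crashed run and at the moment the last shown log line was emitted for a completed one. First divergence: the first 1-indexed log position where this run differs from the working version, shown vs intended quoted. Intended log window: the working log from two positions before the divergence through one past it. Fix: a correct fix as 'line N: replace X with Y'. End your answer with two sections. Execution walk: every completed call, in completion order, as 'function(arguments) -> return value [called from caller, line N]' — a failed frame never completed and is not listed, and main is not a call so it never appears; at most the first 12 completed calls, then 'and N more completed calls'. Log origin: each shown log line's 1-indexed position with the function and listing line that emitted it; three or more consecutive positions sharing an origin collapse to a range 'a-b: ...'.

Answer: the defect is in main at line 28.
The tell: Nothing in the log betrays the bug — only the output does.
Call chain: main.
First divergence: there is none — every log position agrees.
Execution walk:
  update_gauge([10, 5, 7, 5]) -> 5  [called from pick_anchor, line 17]
  grade_run(-1, 9) -> 9  [called from grade_run, line 5]
  grade_run(1, 8) -> 9  [called from grade_run, line 5]
  grade_run(3, 5) -> 9  [called from grade_run, line 5]
  grade_run(5, 0) -> 9  [called from pick_anchor, line 20]
  pick_anchor([10, 5, 7, 5]) -> 9  [called from main, line 26]
Origin of each log line:
  1: emitted by main (line 25)
  2: emitted by update_gauge (line 8)
  3: emitted by update_gauge (line 13)
  4: emitted by pick_anchor (line 19)
  5-7: emitted by grade_run (line 4)
  8: emitted by main (line 27)
A correct fix: line 28: replace `-` with `+`.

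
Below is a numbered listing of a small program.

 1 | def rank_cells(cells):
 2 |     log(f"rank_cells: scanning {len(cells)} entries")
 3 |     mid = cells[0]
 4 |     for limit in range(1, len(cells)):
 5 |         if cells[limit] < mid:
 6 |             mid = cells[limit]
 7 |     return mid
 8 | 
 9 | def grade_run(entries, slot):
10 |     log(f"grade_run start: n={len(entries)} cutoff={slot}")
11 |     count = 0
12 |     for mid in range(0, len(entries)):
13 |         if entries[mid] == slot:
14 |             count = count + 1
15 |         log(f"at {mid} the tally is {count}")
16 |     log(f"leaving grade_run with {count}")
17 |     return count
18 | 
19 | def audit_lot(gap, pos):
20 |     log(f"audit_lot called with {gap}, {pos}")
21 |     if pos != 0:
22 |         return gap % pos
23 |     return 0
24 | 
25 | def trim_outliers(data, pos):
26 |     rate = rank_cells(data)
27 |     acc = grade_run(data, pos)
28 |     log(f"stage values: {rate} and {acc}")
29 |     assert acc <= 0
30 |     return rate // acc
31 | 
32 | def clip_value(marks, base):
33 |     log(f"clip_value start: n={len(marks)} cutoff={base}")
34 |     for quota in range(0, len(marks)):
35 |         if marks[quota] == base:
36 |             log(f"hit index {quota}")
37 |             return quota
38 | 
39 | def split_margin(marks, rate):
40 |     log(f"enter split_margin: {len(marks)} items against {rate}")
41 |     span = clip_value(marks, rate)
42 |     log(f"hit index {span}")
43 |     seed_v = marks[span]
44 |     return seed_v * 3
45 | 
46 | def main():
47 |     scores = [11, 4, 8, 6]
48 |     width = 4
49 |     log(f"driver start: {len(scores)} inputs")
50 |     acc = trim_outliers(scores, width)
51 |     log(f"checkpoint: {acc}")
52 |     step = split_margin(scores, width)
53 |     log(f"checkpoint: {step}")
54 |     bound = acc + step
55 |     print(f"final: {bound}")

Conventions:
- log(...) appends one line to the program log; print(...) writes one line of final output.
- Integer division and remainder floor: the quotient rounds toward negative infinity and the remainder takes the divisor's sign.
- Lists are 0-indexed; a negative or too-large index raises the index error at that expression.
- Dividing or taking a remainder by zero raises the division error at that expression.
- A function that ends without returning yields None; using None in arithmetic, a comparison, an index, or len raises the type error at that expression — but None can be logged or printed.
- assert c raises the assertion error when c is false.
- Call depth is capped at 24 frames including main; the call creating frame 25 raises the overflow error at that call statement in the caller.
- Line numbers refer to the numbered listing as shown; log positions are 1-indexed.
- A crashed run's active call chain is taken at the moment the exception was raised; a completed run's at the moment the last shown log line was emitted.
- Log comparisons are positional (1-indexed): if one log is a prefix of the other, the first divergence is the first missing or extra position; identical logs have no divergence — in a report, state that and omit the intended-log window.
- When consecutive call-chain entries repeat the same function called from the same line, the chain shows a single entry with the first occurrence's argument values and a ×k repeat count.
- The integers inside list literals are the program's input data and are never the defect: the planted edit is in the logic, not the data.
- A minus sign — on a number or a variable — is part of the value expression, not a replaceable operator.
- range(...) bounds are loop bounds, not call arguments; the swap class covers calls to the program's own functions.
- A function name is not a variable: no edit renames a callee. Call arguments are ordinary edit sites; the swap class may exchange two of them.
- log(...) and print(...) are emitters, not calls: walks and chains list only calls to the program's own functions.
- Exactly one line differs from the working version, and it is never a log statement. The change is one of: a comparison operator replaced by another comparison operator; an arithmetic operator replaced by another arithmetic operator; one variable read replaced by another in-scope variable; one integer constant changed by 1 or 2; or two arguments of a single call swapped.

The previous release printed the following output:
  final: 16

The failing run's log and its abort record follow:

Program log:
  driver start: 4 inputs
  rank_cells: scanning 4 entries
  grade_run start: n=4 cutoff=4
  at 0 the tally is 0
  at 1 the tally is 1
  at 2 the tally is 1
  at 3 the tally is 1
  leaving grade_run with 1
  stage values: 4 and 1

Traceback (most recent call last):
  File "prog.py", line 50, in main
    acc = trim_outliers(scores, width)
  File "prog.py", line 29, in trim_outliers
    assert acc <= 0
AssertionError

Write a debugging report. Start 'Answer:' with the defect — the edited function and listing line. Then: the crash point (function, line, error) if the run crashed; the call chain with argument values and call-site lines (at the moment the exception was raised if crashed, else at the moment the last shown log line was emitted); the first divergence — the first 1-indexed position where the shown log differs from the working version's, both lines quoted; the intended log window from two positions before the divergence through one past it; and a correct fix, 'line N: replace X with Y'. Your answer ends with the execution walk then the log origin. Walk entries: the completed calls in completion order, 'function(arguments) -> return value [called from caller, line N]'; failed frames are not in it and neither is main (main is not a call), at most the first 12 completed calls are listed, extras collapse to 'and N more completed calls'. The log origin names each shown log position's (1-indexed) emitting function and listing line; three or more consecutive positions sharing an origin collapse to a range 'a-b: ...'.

Answer: the defect is in trim_outliers at line 29.
Key fact: The shown log is a 9-line prefix of the intended one, whose next entry is 'checkpoint: 4'.
Crash: trim_outliers, line 29, AssertionError.
Call chain: main -> trim_outliers([11, 4, 8, 6], 4) (called at line 50).
First divergence: position 10 (shown log ended at 9 lines; the working version continues: 'checkpoint: 4').
Intended log window:
  8: leaving grade_run with 1
  9: stage values: 4 and 1
  10: checkpoint: 4
  11: enter split_margin: 4 items against 4
Execution walk:
  rank_cells([11, 4, 8, 6]) -> 4  [called from trim_outliers, line 26]
  grade_run([11, 4, 8, 6], 4) -> 1  [called from trim_outliers, line 27]
Origin of each log line:
  1 — main, line 49
  2 — rank_cells, line 2
  3 — grade_run, line 10
  4-7 — grade_run, line 15
  8 — grade_run, line 16
  9 — trim_outliers, line 28
A correct fix: line 29: replace `<=` with `>`.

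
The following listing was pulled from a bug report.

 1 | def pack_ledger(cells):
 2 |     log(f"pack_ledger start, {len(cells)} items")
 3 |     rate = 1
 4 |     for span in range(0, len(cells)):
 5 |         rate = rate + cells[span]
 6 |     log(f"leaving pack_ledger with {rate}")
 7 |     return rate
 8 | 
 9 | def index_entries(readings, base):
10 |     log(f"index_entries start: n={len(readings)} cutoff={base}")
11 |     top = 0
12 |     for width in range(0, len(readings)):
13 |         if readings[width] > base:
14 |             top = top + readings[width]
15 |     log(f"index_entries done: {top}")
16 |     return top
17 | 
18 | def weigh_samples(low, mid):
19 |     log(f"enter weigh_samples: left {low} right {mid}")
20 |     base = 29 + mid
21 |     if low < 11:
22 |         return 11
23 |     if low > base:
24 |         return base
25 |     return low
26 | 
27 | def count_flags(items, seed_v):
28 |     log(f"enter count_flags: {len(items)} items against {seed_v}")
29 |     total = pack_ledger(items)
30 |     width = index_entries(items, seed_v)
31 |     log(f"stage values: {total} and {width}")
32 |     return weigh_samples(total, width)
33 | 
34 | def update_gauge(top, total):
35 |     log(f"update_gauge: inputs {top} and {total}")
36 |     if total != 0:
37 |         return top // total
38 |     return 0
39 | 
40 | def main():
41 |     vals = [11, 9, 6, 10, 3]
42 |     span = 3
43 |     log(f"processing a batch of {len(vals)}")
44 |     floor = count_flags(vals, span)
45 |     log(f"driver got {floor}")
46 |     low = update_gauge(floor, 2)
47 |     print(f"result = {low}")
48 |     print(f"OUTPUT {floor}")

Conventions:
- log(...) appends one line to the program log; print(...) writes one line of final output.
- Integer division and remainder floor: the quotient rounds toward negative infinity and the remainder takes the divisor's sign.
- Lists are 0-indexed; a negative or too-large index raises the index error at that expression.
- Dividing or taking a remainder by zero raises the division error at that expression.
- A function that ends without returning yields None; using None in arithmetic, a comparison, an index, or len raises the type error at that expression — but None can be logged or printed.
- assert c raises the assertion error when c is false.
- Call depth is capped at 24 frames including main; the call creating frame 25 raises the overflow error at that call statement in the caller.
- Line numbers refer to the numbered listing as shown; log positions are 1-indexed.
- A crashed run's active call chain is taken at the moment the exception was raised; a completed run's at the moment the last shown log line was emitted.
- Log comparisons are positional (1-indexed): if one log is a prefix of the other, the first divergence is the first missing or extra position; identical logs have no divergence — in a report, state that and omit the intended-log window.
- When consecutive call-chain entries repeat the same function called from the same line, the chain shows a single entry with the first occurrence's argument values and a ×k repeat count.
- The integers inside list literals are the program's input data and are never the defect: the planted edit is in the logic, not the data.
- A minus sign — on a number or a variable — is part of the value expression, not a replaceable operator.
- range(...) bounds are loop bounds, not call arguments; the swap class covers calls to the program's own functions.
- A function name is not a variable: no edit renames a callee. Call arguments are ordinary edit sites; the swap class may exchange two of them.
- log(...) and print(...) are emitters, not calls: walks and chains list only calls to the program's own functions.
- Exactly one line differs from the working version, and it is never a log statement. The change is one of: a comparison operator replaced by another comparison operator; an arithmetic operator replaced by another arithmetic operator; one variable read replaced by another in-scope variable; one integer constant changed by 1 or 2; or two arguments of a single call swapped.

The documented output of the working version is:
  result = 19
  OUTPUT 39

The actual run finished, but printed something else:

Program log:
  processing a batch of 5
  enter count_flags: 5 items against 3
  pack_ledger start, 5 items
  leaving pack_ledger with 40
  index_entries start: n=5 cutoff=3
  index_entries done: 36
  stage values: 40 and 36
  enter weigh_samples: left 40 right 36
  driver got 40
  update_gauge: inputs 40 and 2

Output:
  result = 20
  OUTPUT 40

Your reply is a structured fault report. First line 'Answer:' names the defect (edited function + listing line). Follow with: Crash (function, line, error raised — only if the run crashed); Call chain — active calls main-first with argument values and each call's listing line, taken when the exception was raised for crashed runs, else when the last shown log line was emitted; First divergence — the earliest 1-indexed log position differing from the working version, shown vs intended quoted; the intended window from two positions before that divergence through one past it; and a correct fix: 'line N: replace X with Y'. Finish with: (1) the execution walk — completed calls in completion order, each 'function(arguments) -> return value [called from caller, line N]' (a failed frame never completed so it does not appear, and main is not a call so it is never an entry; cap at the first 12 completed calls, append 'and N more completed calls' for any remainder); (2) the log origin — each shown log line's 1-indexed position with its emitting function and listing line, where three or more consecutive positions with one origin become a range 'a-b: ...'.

Answer: the defect is in pack_ledger at line 3.
Key fact: Position 4 is the first bad log line: 'leaving pack_ledger with 40' should read 'leaving pack_ledger with 39'.
Call chain: main -> update_gauge(40, 2) (called at line 46).
First divergence: at position 4 the run shows 'leaving pack_ledger with 40' where the working version logs 'leaving pack_ledger with 39'.
Intended log window:
  2: enter count_flags: 5 items against 3
  3: pack_ledger start, 5 items
  4: leaving pack_ledger with 39
  5: index_entries start: n=5 cutoff=3
Execution walk:
  pack_ledger([11, 9, 6, 10, 3]) -> 40  [called from count_flags, line 29]
  index_entries([11, 9, 6, 10, 3], 3) -> 36  [called from count_flags, line 30]
  weigh_samples(40, 36) -> 40  [called from count_flags, line 32]
  count_flags([11, 9, 6, 10, 3], 3) -> 40  [called from main, line 44]
  update_gauge(40, 2) -> 20  [called from main, line 46]
Log origin:
  1 — main, line 43
  2 — count_flags, line 28
  3 — pack_ledger, line 2
  4 — pack_ledger, line 6
  5 — index_entries, line 10
  6 — index_entries, line 15
  7 — count_flags, line 31
  8 — weigh_samples, line 19
  9 — main, line 45
  10 — update_gauge, line 35
A correct fix: line 3: replace `1` with `0`.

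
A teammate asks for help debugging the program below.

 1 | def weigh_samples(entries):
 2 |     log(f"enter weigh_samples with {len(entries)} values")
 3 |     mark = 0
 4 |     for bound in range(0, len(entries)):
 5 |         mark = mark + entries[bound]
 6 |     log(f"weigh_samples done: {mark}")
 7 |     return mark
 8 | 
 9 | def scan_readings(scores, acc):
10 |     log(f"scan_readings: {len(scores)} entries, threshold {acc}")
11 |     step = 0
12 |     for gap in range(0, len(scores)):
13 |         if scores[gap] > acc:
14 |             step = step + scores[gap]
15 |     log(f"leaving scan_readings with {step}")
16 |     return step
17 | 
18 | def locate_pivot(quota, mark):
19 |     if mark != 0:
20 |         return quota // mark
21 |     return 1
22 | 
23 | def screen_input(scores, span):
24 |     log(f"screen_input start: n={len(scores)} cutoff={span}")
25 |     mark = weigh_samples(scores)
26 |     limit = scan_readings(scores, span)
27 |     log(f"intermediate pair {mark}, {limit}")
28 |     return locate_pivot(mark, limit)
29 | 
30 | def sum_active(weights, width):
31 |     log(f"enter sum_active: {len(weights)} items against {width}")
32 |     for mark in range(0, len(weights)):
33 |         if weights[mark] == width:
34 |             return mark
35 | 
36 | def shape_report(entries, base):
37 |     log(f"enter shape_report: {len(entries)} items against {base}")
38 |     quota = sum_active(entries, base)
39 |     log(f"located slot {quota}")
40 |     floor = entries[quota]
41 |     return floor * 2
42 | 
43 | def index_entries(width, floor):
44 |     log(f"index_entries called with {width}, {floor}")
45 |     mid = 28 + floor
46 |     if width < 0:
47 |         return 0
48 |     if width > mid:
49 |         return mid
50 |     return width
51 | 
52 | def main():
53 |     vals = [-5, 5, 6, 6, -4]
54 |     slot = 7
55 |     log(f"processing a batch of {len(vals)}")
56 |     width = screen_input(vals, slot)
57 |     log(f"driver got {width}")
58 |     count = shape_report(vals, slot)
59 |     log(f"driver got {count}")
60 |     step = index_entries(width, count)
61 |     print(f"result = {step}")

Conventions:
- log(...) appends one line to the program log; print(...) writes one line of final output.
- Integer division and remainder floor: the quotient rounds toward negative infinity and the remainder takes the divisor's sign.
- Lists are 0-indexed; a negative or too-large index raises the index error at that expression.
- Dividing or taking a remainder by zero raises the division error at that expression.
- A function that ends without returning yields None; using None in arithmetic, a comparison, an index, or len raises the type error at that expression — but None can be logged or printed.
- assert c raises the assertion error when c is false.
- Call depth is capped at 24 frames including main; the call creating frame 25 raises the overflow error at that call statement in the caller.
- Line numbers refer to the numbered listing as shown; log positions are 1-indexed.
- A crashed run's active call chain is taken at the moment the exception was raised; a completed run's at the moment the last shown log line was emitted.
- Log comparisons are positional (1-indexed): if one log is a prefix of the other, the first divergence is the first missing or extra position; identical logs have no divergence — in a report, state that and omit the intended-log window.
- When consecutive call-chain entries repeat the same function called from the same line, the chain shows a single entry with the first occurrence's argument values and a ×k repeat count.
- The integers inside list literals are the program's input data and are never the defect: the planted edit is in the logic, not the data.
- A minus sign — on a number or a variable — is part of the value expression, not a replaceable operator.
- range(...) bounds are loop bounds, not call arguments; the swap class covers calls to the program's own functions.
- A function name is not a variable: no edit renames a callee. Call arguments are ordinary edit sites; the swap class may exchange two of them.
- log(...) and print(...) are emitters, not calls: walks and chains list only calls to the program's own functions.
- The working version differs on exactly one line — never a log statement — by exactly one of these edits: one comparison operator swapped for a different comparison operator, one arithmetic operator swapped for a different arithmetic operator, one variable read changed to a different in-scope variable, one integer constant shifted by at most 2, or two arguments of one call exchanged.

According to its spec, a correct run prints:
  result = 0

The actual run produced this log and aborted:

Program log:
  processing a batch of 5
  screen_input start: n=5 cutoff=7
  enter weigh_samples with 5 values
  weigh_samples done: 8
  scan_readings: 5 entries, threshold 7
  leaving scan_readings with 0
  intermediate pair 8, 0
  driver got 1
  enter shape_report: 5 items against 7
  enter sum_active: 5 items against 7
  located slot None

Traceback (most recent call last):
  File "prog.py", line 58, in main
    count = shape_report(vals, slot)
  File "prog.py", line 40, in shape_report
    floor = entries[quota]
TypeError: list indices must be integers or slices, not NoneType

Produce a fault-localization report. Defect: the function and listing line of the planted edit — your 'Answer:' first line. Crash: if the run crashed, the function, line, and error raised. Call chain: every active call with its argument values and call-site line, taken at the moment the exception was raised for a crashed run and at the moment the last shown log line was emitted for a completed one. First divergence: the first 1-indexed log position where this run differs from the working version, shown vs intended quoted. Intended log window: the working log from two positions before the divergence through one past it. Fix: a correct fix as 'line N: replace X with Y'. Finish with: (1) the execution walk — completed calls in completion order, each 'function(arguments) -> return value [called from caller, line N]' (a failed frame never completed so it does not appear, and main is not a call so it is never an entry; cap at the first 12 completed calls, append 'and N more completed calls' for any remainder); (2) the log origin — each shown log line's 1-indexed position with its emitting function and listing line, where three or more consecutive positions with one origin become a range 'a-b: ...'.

Answer: the defect is in main at line 54.
The tell: At log position 2 the runs split — shown 'screen_input start: n=5 cutoff=7', but the working version logs 'screen_input start: n=5 cutoff=5'.
Crash: shape_report, line 40, TypeError.
Call chain: main -> shape_report([-5, 5, 6, 6, -4], 7) (called at line 58).
First divergence: position 2 — the shown line 'screen_input start: n=5 cutoff=7' should read 'screen_input start: n=5 cutoff=5'.
Intended log window:
  1: processing a batch of 5
  2: screen_input start: n=5 cutoff=5
  3: enter weigh_samples with 5 values
Execution walk:
  weigh_samples([-5, 5, 6, 6, -4]) -> 8  [called from screen_input, line 25]
  scan_readings([-5, 5, 6, 6, -4], 7) -> 0  [called from screen_input, line 26]
  locate_pivot(8, 0) -> 1  [called from screen_input, line 28]
  screen_input([-5, 5, 6, 6, -4], 7) -> 1  [called from main, line 56]
  sum_active([-5, 5, 6, 6, -4], 7) -> None  [called from shape_report, line 38]
Log line origins:
  1: logged in main at line 55
  2: logged in screen_input at line 24
  3: logged in weigh_samples at line 2
  4: logged in weigh_samples at line 6
  5: logged in scan_readings at line 10
  6: logged in scan_readings at line 15
  7: logged in screen_input at line 27
  8: logged in main at line 57
  9: logged in shape_report at line 37
  10: logged in sum_active at line 31
  11: logged in shape_report at line 39
A correct fix: line 54: replace `7` with `5`.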